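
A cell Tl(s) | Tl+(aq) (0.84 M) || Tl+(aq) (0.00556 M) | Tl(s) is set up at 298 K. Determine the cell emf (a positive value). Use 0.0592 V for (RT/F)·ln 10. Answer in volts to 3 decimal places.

0.129 V

For a concentration cell E°cell = 0, since both electrodes use the same couple.
The compartment with the higher Tl+(aq) concentration (0.84 M) acts as the cathode; ions are reduced there and produced at the dilute (0.00556 M) anode.
With n = 1, Ecell = −(0.0592/1)·log([dilute]/[conc]) = −(0.0592/1)·log(0.00556/0.84) = +0.129 V.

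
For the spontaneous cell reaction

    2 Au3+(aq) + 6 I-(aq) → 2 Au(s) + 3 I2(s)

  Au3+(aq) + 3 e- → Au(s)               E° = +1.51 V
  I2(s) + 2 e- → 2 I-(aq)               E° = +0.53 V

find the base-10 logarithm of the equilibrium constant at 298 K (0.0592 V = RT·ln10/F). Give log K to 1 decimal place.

The Au³⁺/Au couple is reduced (cathode); E°cell = +1.51 − (+0.53) = +0.98 V with n = 6.
At equilibrium E = 0, so log K = nE°cell / 0.0592 = (6)(+0.98) / 0.0592 = 99.3.

log K = 99.3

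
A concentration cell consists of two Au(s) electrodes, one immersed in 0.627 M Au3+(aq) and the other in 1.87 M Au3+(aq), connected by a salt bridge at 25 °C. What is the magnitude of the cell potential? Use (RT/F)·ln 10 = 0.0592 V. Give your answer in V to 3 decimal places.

0.009 V

For a concentration cell E°cell = 0, since both electrodes use the same couple.
The compartment with the higher Au3+(aq) concentration (1.87 M) acts as the cathode; ions are reduced there and produced at the dilute (0.627 M) anode.
With n = 3, Ecell = −(0.0592/3)·log([dilute]/[conc]) = −(0.0592/3)·log(0.627/1.87) = +0.009 V.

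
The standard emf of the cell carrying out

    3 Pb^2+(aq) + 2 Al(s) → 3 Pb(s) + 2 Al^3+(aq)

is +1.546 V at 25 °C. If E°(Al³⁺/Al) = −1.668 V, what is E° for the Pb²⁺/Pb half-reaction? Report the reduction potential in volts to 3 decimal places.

−0.122 V

In the reaction as written the Pb²⁺/Pb couple is reduced (cathode) and Al³⁺/Al is oxidized (anode), so E°cell = E°(Pb²⁺/Pb) − E°(Al³⁺/Al).
E°(Pb²⁺/Pb) = E°cell + E°(anode) = +1.546 + (−1.668) = −0.122 V.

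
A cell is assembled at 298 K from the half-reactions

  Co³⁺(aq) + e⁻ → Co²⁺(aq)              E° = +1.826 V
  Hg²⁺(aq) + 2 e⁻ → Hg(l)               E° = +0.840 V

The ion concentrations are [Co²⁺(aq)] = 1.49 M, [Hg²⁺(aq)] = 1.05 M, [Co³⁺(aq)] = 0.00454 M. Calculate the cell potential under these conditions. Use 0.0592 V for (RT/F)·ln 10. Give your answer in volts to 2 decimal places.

+0.84 V

Co³⁺/Co²⁺ is reduced (cathode, E° = +1.826 V) and Hg²⁺/Hg is oxidized (anode).
The standard potential is +1.826 − (+0.840) = +0.986 V and the balanced reaction transfers n = 2 electrons.
For the overall reaction 2 Co³⁺(aq) + Hg(l) → 2 Co²⁺(aq) + Hg²⁺(aq), Q = ([Co²⁺(aq)]^2·[Hg²⁺(aq)]) / [Co³⁺(aq)]^2 = 1.13×10^5, giving log Q = 5.053.
Applying E = E° − (RT ln10/nF)·log Q gives +0.986 − (0.0592/2)(5.053) = +0.84 V.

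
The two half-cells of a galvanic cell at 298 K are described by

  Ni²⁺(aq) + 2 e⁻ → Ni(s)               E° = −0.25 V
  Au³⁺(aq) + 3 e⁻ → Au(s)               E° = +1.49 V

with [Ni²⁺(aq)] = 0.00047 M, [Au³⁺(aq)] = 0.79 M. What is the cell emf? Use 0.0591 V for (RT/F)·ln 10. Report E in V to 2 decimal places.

+1.84 V

Au³⁺/Au is reduced (cathode, E° = +1.49 V) and Ni²⁺/Ni is oxidized (anode).
The standard potential is +1.49 − (−0.25) = +1.74 V and the balanced reaction transfers n = 6 electrons.
Balancing gives 2 Au³⁺(aq) + 3 Ni(s) → 2 Au(s) + 3 Ni²⁺(aq); hence Q = [Ni²⁺(aq)]^3 / [Au³⁺(aq)]^2 = 1.66×10^−10 (log Q = −9.779).
Applying E = E° − (RT ln10/nF)·log Q gives +1.74 − (0.0591/6)(−9.779) = +1.84 V.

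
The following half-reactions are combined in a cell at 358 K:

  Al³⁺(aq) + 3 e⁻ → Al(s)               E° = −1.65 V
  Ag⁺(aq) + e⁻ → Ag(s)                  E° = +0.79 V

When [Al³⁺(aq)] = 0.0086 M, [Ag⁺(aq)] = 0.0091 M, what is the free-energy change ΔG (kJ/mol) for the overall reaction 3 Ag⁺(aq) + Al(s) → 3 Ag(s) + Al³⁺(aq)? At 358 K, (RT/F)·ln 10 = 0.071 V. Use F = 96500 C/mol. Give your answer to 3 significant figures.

The standard cell potential is +0.79 − (−1.65) = +2.44 V, with n = 3 electrons in the balanced equation.
The reaction quotient is [Al³⁺(aq)] / [Ag⁺(aq)]^3 = 1.14×10^4; by Nernst, E = +2.44 − (0.071/3)(4.057) = +2.3440 V.
Then ΔG = −nFE = −3 × 96500 × +2.3440 J/mol = −679 kJ/mol.

−679 kJ/mol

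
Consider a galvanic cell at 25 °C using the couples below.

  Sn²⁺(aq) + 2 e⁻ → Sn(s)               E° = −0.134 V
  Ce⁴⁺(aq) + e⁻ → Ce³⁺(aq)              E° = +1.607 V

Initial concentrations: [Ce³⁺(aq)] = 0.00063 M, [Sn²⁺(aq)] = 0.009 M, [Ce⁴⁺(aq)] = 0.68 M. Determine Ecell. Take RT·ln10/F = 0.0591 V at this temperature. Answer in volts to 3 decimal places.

+1.981 V

Ce⁴⁺/Ce³⁺ is reduced (cathode, E° = +1.607 V) and Sn²⁺/Sn is oxidized (anode).
The standard potential is +1.607 − (−0.134) = +1.741 V and the balanced reaction transfers n = 2 electrons.
The balanced reaction is 2 Ce⁴⁺(aq) + Sn(s) → 2 Ce³⁺(aq) + Sn²⁺(aq), so Q = ([Ce³⁺(aq)]^2·[Sn²⁺(aq)]) / [Ce⁴⁺(aq)]^2 = 7.73×10^−9 and log Q = −8.112.
Applying E = E° − (RT ln10/nF)·log Q gives +1.741 − (0.0591/2)(−8.112) = +1.981 V.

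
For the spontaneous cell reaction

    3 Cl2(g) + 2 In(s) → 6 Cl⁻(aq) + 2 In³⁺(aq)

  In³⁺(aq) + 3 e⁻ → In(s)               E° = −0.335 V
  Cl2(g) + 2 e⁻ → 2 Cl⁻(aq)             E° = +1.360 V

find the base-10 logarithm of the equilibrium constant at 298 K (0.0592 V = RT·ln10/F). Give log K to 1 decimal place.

The Cl₂/Cl⁻ couple is reduced (cathode); E°cell = +1.360 − (−0.335) = +1.695 V with n = 6.
At equilibrium E = 0, so log K = nE°cell / 0.0592 = (6)(+1.695) / 0.0592 = 171.8.

log K = 171.8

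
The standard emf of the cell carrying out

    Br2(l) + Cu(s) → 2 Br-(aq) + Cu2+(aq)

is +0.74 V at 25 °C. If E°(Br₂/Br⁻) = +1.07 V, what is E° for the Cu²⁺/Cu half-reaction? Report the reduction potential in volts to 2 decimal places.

+0.33 V

In the reaction as written the Br₂/Br⁻ couple is reduced (cathode) and Cu²⁺/Cu is oxidized (anode), so E°cell = E°(Br₂/Br⁻) − E°(Cu²⁺/Cu).
E°(Cu²⁺/Cu) = E°(cathode) − E°cell = +1.07 − (+0.74) = +0.33 V.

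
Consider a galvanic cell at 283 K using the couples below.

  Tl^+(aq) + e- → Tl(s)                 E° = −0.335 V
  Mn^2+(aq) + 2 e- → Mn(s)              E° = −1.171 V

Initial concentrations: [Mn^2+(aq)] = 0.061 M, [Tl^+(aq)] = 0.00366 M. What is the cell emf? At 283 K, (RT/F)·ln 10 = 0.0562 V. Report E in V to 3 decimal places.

The Tl⁺/Tl couple has the more positive E°, so it is the cathode; Mn²⁺/Mn is the anode.
The standard potential is −0.335 − (−1.171) = +0.836 V and the balanced reaction transfers n = 2 electrons.
The balanced reaction is 2 Tl^+(aq) + Mn(s) → 2 Tl(s) + Mn^2+(aq), so Q = [Mn^2+(aq)] / [Tl^+(aq)]^2 = 4.55×10^3 and log Q = 3.658.
E = E° − (0.0562/n)·log Q = +0.836 − (0.0562/2)(3.658) = +0.733 V.

+0.733 V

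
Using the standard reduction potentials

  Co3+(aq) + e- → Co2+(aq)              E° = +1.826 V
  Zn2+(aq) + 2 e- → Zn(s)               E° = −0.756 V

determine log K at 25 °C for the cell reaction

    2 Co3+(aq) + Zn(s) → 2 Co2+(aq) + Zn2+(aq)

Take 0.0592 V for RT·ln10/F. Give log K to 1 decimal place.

log K = 87.2

The Co³⁺/Co²⁺ couple is reduced (cathode); E°cell = +1.826 − (−0.756) = +2.582 V with n = 2.
At equilibrium E = 0, so log K = nE°cell / 0.0592 = (2)(+2.582) / 0.0592 = 87.2.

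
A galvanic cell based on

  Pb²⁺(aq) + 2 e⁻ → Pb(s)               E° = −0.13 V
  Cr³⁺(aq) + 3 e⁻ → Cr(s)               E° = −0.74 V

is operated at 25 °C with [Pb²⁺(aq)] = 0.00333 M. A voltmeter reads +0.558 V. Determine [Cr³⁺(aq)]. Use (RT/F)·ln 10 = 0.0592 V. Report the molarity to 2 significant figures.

Pb²⁺/Pb is the cathode (higher E°); E°cell = −0.13 − (−0.74) = +0.61 V with n = 6.
Rearranging E = E° − (0.0592/n)·log Q gives log Q = 6(+0.61 − (+0.558))/0.0592 = 5.270.
The balanced reaction is 3 Pb²⁺(aq) + 2 Cr(s) → 3 Pb(s) + 2 Cr³⁺(aq), so Q = [Cr³⁺(aq)]^2 / [Pb²⁺(aq)]^3.
Substituting the known concentrations and solving, log [Cr³⁺(aq)] = −1.081 and [Cr³⁺(aq)] = 0.083 M.

0.083 M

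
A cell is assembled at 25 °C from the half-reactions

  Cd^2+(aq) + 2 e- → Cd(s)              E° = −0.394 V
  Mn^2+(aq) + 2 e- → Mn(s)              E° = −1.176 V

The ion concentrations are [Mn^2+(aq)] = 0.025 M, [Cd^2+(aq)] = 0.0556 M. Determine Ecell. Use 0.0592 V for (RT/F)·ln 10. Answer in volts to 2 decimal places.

Cd²⁺/Cd is reduced (cathode, E° = −0.394 V) and Mn²⁺/Mn is oxidized (anode).
E°cell = −0.394 − (−1.176) = +0.782 V, with n = 2 electrons transferred.
Balancing gives Cd^2+(aq) + Mn(s) → Cd(s) + Mn^2+(aq); hence Q = [Mn^2+(aq)] / [Cd^2+(aq)] = 0.45 (log Q = −0.347).
By the Nernst equation, E = +0.782 − (0.0592/2)·(−0.347) = +0.79 V.

+0.79 V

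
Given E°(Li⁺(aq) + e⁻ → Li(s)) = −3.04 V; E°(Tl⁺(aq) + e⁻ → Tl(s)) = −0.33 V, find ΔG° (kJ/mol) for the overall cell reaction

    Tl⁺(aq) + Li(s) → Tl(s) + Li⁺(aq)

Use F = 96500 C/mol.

In the reaction as written Tl⁺(aq) is reduced, so the Tl⁺/Tl couple is the cathode and Li⁺/Li is the anode.
E°cell = −0.33 − (−3.04) = +2.71 V; balancing electrons gives n = 1.
ΔG° = −nFE°cell = −(1)(96500)(+2.71) J/mol = −262 kJ/mol.

−262 kJ/mol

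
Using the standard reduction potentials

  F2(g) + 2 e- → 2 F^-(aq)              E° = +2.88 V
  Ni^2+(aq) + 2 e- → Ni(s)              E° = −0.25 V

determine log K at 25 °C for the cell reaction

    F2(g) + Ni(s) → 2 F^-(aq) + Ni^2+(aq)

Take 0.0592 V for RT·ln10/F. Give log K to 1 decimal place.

log K = 105.7

The F₂/F⁻ couple is reduced (cathode); E°cell = +2.88 − (−0.25) = +3.13 V with n = 2.
At equilibrium E = 0, so log K = nE°cell / 0.0592 = (2)(+3.13) / 0.0592 = 105.7.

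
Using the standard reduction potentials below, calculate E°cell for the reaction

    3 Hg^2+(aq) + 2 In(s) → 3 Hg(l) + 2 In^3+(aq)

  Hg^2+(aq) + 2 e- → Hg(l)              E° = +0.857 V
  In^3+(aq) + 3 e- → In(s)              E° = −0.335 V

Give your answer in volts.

+1.192 V

In the reaction as written, Hg^2+(aq) is reduced (cathode) and In^3+(aq) is produced by oxidation at the anode.
E°cell = E°(cathode) − E°(anode) = +0.857 − (−0.335) = +1.192 V.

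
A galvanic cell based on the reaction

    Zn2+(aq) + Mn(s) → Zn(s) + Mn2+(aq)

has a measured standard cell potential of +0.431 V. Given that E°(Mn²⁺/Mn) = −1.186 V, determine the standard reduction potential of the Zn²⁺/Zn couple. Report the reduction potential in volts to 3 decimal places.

In the reaction as written the Zn²⁺/Zn couple is reduced (cathode) and Mn²⁺/Mn is oxidized (anode), so E°cell = E°(Zn²⁺/Zn) − E°(Mn²⁺/Mn).
E°(Zn²⁺/Zn) = E°cell + E°(anode) = +0.431 + (−1.186) = −0.755 V.

−0.755 V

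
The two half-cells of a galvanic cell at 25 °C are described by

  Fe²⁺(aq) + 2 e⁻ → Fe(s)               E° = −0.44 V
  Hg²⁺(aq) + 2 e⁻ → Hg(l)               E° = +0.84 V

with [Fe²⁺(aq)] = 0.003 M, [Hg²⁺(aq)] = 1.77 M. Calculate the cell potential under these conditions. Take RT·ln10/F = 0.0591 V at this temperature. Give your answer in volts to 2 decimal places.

+1.36 V

Hg²⁺/Hg is reduced (cathode, E° = +0.84 V) and Fe²⁺/Fe is oxidized (anode).
E°cell = +0.84 − (−0.44) = +1.28 V, with n = 2 electrons transferred.
For the overall reaction Hg²⁺(aq) + Fe(s) → Hg(l) + Fe²⁺(aq), Q = [Fe²⁺(aq)] / [Hg²⁺(aq)] = 0.00169, giving log Q = −2.771.
E = E° − (0.0591/n)·log Q = +1.28 − (0.0591/2)(−2.771) = +1.36 V.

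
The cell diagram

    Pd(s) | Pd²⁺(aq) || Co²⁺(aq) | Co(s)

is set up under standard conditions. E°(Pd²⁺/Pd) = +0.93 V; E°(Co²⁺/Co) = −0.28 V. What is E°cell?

−1.21 V

By convention the left-hand electrode in cell notation is the anode (oxidation) and the right-hand electrode is the cathode (reduction).
E°cell = E°(right) − E°(left) = −0.28 − (+0.93) = −1.21 V.
The negative sign shows that, as written, the cell would require an external voltage to drive the reaction.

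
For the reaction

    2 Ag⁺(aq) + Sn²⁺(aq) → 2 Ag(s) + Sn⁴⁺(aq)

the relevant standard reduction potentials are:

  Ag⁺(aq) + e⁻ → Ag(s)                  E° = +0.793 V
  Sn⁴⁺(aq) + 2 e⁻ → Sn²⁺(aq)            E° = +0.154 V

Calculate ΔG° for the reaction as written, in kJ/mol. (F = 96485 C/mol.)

−123 kJ/mol

In the reaction as written Ag⁺(aq) is reduced, so the Ag⁺/Ag couple is the cathode and Sn⁴⁺/Sn²⁺ is the anode.
E°cell = +0.793 − (+0.154) = +0.639 V; balancing electrons gives n = 2.
ΔG° = −nFE°cell = −(2)(96485)(+0.639) J/mol = −123 kJ/mol.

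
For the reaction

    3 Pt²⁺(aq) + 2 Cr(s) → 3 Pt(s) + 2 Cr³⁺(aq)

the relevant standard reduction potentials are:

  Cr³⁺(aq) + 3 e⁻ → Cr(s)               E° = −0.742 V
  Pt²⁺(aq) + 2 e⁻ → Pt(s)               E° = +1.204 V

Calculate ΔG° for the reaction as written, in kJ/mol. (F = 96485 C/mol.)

−1127 kJ/mol

In the reaction as written Pt²⁺(aq) is reduced, so the Pt²⁺/Pt couple is the cathode and Cr³⁺/Cr is the anode.
E°cell = +1.204 − (−0.742) = +1.946 V; balancing electrons gives n = 6.
ΔG° = −nFE°cell = −(6)(96485)(+1.946) J/mol = −1127 kJ/mol.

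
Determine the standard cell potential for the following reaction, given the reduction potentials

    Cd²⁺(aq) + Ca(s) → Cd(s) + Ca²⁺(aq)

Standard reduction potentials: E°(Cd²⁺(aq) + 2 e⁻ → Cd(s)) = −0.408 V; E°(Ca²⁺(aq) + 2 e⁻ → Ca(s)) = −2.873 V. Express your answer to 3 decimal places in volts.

Cd²⁺(aq) gains electrons, so the Cd²⁺/Cd couple is the cathode; the Ca²⁺/Ca couple is the anode.
E°cell = E°(cathode) − E°(anode) = −0.408 − (−2.873) = +2.465 V.
The positive value indicates the reaction is spontaneous as written.

+2.465 V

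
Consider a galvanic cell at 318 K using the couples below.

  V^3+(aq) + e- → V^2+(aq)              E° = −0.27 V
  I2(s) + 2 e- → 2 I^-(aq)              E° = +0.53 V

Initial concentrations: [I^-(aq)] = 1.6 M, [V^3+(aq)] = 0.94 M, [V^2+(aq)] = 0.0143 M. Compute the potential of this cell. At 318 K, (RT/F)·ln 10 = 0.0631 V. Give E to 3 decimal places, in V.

+0.672 V

Since E°(I₂/I⁻) > E°(V³⁺/V²⁺), I₂/I⁻ serves as the cathode.
E°cell = +0.53 − (−0.27) = +0.80 V, with n = 2 electrons transferred.
Balancing gives I2(s) + 2 V^2+(aq) → 2 I^-(aq) + 2 V^3+(aq); hence Q = ([I^-(aq)]^2·[V^3+(aq)]^2) / [V^2+(aq)]^2 = 1.11×10^4 (log Q = 4.044).
By the Nernst equation, E = +0.80 − (0.0631/2)·(4.044) = +0.672 V.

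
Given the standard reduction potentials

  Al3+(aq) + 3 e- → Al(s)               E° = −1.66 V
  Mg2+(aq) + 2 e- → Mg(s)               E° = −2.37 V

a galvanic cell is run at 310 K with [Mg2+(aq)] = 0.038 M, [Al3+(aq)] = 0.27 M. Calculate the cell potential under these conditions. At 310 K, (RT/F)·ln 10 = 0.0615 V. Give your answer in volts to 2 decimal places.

+0.74 V

Al³⁺/Al is reduced (cathode, E° = −1.66 V) and Mg²⁺/Mg is oxidized (anode).
E°cell = −1.66 − (−2.37) = +0.71 V, with n = 6 electrons transferred.
Balancing gives 2 Al3+(aq) + 3 Mg(s) → 2 Al(s) + 3 Mg2+(aq); hence Q = [Mg2+(aq)]^3 / [Al3+(aq)]^2 = 0.000753 (log Q = −3.123).
Applying E = E° − (RT ln10/nF)·log Q gives +0.71 − (0.0615/6)(−3.123) = +0.74 V.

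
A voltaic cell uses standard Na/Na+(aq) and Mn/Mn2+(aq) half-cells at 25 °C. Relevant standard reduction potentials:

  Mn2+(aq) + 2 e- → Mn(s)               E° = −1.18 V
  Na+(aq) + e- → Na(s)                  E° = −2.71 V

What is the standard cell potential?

Of the two couples in this cell, the one with the more positive reduction potential is reduced at the cathode: here that is Mn²⁺/Mn (−1.18 V); Na⁺/Na (−2.71 V) is the anode.
E°cell = E°(cathode) − E°(anode) = −1.18 − (−2.71) = +1.53 V.

+1.53 V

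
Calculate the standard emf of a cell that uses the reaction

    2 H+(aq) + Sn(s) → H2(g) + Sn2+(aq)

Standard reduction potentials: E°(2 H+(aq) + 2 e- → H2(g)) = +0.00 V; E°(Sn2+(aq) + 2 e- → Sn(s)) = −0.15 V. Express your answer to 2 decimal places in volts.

+0.15 V

In the reaction as written, H+(aq) is reduced (cathode) and Sn2+(aq) is produced by oxidation at the anode.
E°cell = E°(cathode) − E°(anode) = +0.00 − (−0.15) = +0.15 V.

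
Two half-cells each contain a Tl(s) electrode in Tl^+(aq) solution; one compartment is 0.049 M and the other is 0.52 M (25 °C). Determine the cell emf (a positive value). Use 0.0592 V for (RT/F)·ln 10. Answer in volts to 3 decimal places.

0.061 V

For a concentration cell E°cell = 0, since both electrodes use the same couple.
The compartment with the higher Tl^+(aq) concentration (0.52 M) acts as the cathode; ions are reduced there and produced at the dilute (0.049 M) anode.
With n = 1, Ecell = −(0.0592/1)·log([dilute]/[conc]) = −(0.0592/1)·log(0.049/0.52) = +0.061 V.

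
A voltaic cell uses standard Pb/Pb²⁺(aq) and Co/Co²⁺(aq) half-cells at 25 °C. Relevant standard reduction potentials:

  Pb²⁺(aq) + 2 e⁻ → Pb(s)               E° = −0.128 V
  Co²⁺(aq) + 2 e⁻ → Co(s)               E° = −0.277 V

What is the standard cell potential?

+0.149 V

Of the two couples in this cell, the one with the more positive reduction potential is reduced at the cathode: here that is Pb²⁺/Pb (−0.128 V); Co²⁺/Co (−0.277 V) is the anode.
E°cell = E°(cathode) − E°(anode) = −0.128 − (−0.277) = +0.149 V.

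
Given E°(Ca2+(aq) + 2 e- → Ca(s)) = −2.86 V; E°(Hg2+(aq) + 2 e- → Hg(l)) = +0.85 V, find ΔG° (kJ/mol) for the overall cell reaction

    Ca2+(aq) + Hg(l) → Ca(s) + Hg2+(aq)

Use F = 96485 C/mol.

+716 kJ/mol

In the reaction as written Ca2+(aq) is reduced, so the Ca²⁺/Ca couple is the cathode and Hg²⁺/Hg is the anode.
E°cell = −2.86 − (+0.85) = −3.71 V; balancing electrons gives n = 2.
ΔG° = −nFE°cell = −(2)(96485)(−3.71) J/mol = +716 kJ/mol.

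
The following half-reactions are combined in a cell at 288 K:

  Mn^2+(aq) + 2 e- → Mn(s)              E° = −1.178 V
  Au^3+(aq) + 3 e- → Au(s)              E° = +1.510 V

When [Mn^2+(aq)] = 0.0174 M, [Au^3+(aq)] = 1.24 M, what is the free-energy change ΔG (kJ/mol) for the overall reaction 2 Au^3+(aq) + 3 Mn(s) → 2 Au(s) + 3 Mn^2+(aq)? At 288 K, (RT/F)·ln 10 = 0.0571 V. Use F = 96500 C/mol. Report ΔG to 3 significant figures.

With Au³⁺/Au reduced at the cathode, E°cell = +1.510 − (−1.178) = +2.688 V and n = 6.
Here Q = [Mn^2+(aq)]^3 / [Au^3+(aq)]^2 = 3.43×10^−6 (log Q = −5.465), giving E = +2.688 − (0.0571/6)·(−5.465) = +2.7400 V.
ΔG = −nFE = −(6)(96500)(+2.7400) J/mol = −1590 kJ/mol.

−1590 kJ/mol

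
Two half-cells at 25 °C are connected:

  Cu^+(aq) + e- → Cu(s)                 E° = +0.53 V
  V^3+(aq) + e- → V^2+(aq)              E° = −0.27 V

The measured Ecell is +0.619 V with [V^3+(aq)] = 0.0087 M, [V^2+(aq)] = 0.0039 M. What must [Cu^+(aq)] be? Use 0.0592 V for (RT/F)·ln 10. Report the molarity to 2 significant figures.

The Cu⁺/Cu couple has the larger reduction potential, so it is the cathode: E°cell = +0.53 − (−0.27) = +0.80 V and n = 1.
Rearranging E = E° − (0.0592/n)·log Q gives log Q = 1(+0.80 − (+0.619))/0.0592 = 3.057.
For Cu^+(aq) + V^2+(aq) → Cu(s) + V^3+(aq), the reaction quotient is Q = [V^3+(aq)] / ([Cu^+(aq)]·[V^2+(aq)]).
Isolating [Cu^+(aq)] in Q = 10^{3.057} yields log [Cu^+(aq)] = −2.709, i.e. 0.0020 M.

0.0020 M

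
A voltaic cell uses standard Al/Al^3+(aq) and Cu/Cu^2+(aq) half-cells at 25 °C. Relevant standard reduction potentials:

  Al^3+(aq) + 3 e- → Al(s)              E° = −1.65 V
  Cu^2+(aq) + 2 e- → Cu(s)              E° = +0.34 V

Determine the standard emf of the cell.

+1.99 V

The Cu²⁺/Cu couple has the higher E°, so Cu ion is reduced (cathode) and Al is oxidized (anode).
E°cell = E°(cathode) − E°(anode) = +0.34 − (−1.65) = +1.99 V.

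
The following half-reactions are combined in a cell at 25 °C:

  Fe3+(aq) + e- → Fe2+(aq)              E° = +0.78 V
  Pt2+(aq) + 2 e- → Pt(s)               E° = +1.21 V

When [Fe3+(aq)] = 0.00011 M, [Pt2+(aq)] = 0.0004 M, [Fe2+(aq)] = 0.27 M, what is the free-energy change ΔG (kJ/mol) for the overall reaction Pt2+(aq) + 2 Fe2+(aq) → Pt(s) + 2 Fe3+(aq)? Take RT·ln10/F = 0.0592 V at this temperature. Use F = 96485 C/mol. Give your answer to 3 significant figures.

With Pt²⁺/Pt reduced at the cathode, E°cell = +1.21 − (+0.78) = +0.43 V and n = 2.
Q = [Fe3+(aq)]^2 / ([Pt2+(aq)]·[Fe2+(aq)]^2) = 0.000415, so log Q = −3.382 and E = +0.43 − (0.0592/2)(−3.382) = +0.5301 V.
Finally ΔG = −nFE = −(2)(96485 C/mol)(+0.5301 V) = −102 kJ/mol.

−102 kJ/mol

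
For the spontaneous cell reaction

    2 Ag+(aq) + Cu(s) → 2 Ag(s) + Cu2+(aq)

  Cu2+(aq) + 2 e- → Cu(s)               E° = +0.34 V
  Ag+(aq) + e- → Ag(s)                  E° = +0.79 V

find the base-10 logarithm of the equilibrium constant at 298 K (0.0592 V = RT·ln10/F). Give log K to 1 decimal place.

log K = 15.2

The Ag⁺/Ag couple is reduced (cathode); E°cell = +0.79 − (+0.34) = +0.45 V with n = 2.
At equilibrium E = 0, so log K = nE°cell / 0.0592 = (2)(+0.45) / 0.0592 = 15.2.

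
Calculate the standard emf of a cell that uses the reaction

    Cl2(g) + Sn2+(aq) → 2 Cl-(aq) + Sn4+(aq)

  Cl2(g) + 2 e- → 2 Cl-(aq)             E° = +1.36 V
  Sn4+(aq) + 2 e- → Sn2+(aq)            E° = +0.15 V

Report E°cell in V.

+1.21 V

Cl2(g) gains electrons, so the Cl₂/Cl⁻ couple is the cathode; the Sn⁴⁺/Sn²⁺ couple is the anode.
E°cell = E°(cathode) − E°(anode) = +1.36 − (+0.15) = +1.21 V.
The positive value indicates the reaction is spontaneous as written.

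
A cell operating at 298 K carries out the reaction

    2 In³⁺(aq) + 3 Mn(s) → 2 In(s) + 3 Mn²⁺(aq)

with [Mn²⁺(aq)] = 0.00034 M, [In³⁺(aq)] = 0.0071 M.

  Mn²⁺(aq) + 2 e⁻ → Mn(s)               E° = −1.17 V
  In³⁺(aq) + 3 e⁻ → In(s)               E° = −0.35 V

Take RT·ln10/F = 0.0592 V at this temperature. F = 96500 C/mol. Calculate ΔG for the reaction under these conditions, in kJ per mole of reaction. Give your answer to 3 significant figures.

−510 kJ/mol

With In³⁺/In reduced at the cathode, E°cell = −0.35 − (−1.17) = +0.82 V and n = 6.
Here Q = [Mn²⁺(aq)]^3 / [In³⁺(aq)]^2 = 7.8×10^−7 (log Q = −6.108), giving E = +0.82 − (0.0592/6)·(−6.108) = +0.8803 V.
Then ΔG = −nFE = −6 × 96500 × +0.8803 J/mol = −510 kJ/mol.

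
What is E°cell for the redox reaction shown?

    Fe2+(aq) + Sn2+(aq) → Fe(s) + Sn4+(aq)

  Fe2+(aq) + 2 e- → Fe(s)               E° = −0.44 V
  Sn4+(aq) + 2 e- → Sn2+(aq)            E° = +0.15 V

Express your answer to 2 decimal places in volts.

Fe2+(aq) gains electrons, so the Fe²⁺/Fe couple is the cathode; the Sn⁴⁺/Sn²⁺ couple is the anode.
E°cell = E°(cathode) − E°(anode) = −0.44 − (+0.15) = −0.59 V.
The negative E°cell means the reaction is non-spontaneous in the direction written.

−0.59 V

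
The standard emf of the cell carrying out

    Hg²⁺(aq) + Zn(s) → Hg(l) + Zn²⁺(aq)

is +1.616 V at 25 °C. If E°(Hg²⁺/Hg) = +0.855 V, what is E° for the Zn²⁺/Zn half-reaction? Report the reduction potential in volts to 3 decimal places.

−0.761 V

In the reaction as written the Hg²⁺/Hg couple is reduced (cathode) and Zn²⁺/Zn is oxidized (anode), so E°cell = E°(Hg²⁺/Hg) − E°(Zn²⁺/Zn).
E°(Zn²⁺/Zn) = E°(cathode) − E°cell = +0.855 − (+1.616) = −0.761 V.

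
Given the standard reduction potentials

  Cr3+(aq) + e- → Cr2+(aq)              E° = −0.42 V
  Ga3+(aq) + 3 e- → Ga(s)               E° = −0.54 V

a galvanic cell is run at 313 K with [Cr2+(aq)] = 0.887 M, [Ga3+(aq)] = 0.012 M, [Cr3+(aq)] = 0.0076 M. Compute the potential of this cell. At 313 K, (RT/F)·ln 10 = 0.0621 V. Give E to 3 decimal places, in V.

Cr³⁺/Cr²⁺ is reduced (cathode, E° = −0.42 V) and Ga³⁺/Ga is oxidized (anode).
E°cell = E°cat − E°an = −0.42 − (−0.54) = +0.12 V; n = 3.
For the overall reaction 3 Cr3+(aq) + Ga(s) → 3 Cr2+(aq) + Ga3+(aq), Q = ([Cr2+(aq)]^3·[Ga3+(aq)]) / [Cr3+(aq)]^3 = 1.91×10^4, giving log Q = 4.281.
By the Nernst equation, E = +0.12 − (0.0621/3)·(4.281) = +0.031 V.

+0.031 V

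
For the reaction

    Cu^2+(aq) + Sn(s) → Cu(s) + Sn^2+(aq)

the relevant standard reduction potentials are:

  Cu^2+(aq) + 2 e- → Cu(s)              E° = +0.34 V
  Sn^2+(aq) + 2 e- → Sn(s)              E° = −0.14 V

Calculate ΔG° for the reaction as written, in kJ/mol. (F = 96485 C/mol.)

In the reaction as written Cu^2+(aq) is reduced, so the Cu²⁺/Cu couple is the cathode and Sn²⁺/Sn is the anode.
E°cell = +0.34 − (−0.14) = +0.48 V; balancing electrons gives n = 2.
ΔG° = −nFE°cell = −(2)(96485)(+0.48) J/mol = −92.6 kJ/mol.

−92.6 kJ/mol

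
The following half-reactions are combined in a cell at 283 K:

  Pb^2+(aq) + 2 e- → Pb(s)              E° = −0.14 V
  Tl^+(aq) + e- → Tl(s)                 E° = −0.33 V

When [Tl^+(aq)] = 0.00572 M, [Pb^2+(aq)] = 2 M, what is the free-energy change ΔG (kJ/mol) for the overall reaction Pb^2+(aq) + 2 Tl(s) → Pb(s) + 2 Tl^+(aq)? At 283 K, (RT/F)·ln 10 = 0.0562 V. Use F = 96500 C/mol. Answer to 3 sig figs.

−62.6 kJ/mol

With Pb²⁺/Pb reduced at the cathode, E°cell = −0.14 − (−0.33) = +0.19 V and n = 2.
The reaction quotient is [Tl^+(aq)]^2 / [Pb^2+(aq)] = 1.64×10^−5; by Nernst, E = +0.19 − (0.0562/2)(−4.786) = +0.3245 V.
Finally ΔG = −nFE = −(2)(96500 C/mol)(+0.3245 V) = −62.6 kJ/mol.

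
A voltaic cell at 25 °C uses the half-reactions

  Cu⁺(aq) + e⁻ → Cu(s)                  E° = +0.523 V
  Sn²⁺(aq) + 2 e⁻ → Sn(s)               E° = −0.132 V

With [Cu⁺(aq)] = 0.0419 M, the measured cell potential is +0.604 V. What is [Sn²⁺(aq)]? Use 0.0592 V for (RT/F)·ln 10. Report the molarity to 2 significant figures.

0.093 M

With Cu⁺/Cu at the cathode and Sn²⁺/Sn at the anode, E°cell = +0.523 − (−0.132) = +0.655 V (n = 2).
From the Nernst equation, log Q = n(E° − E)/0.0592 = 2·(+0.655 − (+0.604))/0.0592 = 1.723.
For 2 Cu⁺(aq) + Sn(s) → 2 Cu(s) + Sn²⁺(aq), the reaction quotient is Q = [Sn²⁺(aq)] / [Cu⁺(aq)]^2.
Substituting the known concentrations and solving, log [Sn²⁺(aq)] = −1.033 and [Sn²⁺(aq)] = 0.093 M.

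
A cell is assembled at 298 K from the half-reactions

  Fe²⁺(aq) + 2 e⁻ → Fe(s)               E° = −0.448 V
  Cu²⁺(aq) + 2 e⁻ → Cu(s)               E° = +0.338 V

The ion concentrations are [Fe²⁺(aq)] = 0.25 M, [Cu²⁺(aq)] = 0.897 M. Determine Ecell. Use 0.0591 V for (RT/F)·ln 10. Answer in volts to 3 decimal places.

+0.802 V

Cu²⁺/Cu is reduced (cathode, E° = +0.338 V) and Fe²⁺/Fe is oxidized (anode).
E°cell = E°cat − E°an = +0.338 − (−0.448) = +0.786 V; n = 2.
The balanced reaction is Cu²⁺(aq) + Fe(s) → Cu(s) + Fe²⁺(aq), so Q = [Fe²⁺(aq)] / [Cu²⁺(aq)] = 0.279 and log Q = −0.555.
Applying E = E° − (RT ln10/nF)·log Q gives +0.786 − (0.0591/2)(−0.555) = +0.802 V.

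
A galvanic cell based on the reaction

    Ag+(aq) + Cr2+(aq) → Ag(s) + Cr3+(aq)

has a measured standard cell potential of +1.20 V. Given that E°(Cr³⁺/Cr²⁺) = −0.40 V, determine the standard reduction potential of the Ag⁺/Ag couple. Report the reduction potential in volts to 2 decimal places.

+0.80 V

In the reaction as written the Ag⁺/Ag couple is reduced (cathode) and Cr³⁺/Cr²⁺ is oxidized (anode), so E°cell = E°(Ag⁺/Ag) − E°(Cr³⁺/Cr²⁺).
E°(Ag⁺/Ag) = E°cell + E°(anode) = +1.20 + (−0.40) = +0.80 V.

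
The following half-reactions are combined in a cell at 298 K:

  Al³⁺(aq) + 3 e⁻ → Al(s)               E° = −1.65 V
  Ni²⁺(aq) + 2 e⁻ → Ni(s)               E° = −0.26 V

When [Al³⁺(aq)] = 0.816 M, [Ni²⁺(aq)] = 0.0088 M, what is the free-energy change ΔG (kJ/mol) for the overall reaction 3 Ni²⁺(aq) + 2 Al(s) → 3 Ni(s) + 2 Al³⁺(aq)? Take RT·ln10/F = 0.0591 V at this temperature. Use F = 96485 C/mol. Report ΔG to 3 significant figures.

E°cell = −0.26 − (−1.65) = +1.39 V; the balanced reaction transfers n = 6 electrons.
Q = [Al³⁺(aq)]^2 / [Ni²⁺(aq)]^3 = 9.77×10^5, so log Q = 5.990 and E = +1.39 − (0.0591/6)(5.990) = +1.3310 V.
Finally ΔG = −nFE = −(6)(96485 C/mol)(+1.3310 V) = −771 kJ/mol.

−771 kJ/mol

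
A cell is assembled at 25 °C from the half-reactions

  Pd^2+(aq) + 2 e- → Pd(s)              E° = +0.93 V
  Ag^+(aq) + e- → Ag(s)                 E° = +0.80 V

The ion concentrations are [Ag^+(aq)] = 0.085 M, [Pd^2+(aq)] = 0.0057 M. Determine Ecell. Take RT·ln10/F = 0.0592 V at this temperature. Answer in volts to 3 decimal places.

+0.127 V

Since E°(Pd²⁺/Pd) > E°(Ag⁺/Ag), Pd²⁺/Pd serves as the cathode.
E°cell = +0.93 − (+0.80) = +0.13 V, with n = 2 electrons transferred.
Balancing gives Pd^2+(aq) + 2 Ag(s) → Pd(s) + 2 Ag^+(aq); hence Q = [Ag^+(aq)]^2 / [Pd^2+(aq)] = 1.27 (log Q = 0.103).
By the Nernst equation, E = +0.13 − (0.0592/2)·(0.103) = +0.127 V.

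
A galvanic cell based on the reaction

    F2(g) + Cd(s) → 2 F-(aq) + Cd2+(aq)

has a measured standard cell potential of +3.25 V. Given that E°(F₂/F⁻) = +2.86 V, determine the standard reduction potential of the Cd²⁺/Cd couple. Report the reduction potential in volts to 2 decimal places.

In the reaction as written the F₂/F⁻ couple is reduced (cathode) and Cd²⁺/Cd is oxidized (anode), so E°cell = E°(F₂/F⁻) − E°(Cd²⁺/Cd).
E°(Cd²⁺/Cd) = E°(cathode) − E°cell = +2.86 − (+3.25) = −0.39 V.

−0.39 V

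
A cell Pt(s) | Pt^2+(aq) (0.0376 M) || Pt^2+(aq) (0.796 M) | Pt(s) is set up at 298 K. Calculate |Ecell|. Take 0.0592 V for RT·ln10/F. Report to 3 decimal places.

0.039 V

For a concentration cell E°cell = 0, since both electrodes use the same couple.
The compartment with the higher Pt^2+(aq) concentration (0.796 M) acts as the cathode; ions are reduced there and produced at the dilute (0.0376 M) anode.
With n = 2, Ecell = −(0.0592/2)·log([dilute]/[conc]) = −(0.0592/2)·log(0.0376/0.796) = +0.039 V.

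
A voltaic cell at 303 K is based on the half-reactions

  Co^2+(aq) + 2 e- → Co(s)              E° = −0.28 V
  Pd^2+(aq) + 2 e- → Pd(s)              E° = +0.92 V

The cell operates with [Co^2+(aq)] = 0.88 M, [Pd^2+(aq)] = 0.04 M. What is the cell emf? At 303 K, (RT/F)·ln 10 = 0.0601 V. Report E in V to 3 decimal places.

+1.160 V

The Pd²⁺/Pd couple has the more positive E°, so it is the cathode; Co²⁺/Co is the anode.
E°cell = E°cat − E°an = +0.92 − (−0.28) = +1.20 V; n = 2.
The balanced reaction is Pd^2+(aq) + Co(s) → Pd(s) + Co^2+(aq), so Q = [Co^2+(aq)] / [Pd^2+(aq)] = 22 and log Q = 1.342.
By the Nernst equation, E = +1.20 − (0.0601/2)·(1.342) = +1.160 V.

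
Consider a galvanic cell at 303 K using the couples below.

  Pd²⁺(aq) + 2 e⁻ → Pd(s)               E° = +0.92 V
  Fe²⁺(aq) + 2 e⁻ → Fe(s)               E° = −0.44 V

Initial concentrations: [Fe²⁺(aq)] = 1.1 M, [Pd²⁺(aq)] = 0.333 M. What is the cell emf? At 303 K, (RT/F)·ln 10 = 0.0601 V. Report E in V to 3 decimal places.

+1.344 V

Pd²⁺/Pd is reduced (cathode, E° = +0.92 V) and Fe²⁺/Fe is oxidized (anode).
E°cell = E°cat − E°an = +0.92 − (−0.44) = +1.36 V; n = 2.
The balanced reaction is Pd²⁺(aq) + Fe(s) → Pd(s) + Fe²⁺(aq), so Q = [Fe²⁺(aq)] / [Pd²⁺(aq)] = 3.3 and log Q = 0.519.
Applying E = E° − (RT ln10/nF)·log Q gives +1.36 − (0.0601/2)(0.519) = +1.344 V.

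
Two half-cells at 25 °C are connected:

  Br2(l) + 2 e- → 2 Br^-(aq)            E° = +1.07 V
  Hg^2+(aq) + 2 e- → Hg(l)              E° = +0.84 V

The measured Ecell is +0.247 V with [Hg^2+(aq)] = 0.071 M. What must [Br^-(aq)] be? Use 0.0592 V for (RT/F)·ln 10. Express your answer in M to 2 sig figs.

1.9 M

The Br₂/Br⁻ couple has the larger reduction potential, so it is the cathode: E°cell = +1.07 − (+0.84) = +0.23 V and n = 2.
From the Nernst equation, log Q = n(E° − E)/0.0592 = 2·(+0.23 − (+0.247))/0.0592 = −0.574.
The balanced reaction is Br2(l) + Hg(l) → 2 Br^-(aq) + Hg^2+(aq), so Q = [Br^-(aq)]^2·[Hg^2+(aq)].
Isolating [Br^-(aq)] in Q = 10^{−0.574} yields log [Br^-(aq)] = 0.287, i.e. 1.9 M.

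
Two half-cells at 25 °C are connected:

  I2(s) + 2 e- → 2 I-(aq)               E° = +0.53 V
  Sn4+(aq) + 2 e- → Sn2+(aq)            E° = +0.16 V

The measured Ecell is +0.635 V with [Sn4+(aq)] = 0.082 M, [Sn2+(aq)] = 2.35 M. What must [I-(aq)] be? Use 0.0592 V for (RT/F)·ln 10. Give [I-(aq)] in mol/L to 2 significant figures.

The I₂/I⁻ couple has the larger reduction potential, so it is the cathode: E°cell = +0.53 − (+0.16) = +0.37 V and n = 2.
Rearranging E = E° − (0.0592/n)·log Q gives log Q = 2(+0.37 − (+0.635))/0.0592 = −8.953.
Balancing electrons gives I2(s) + Sn2+(aq) → 2 I-(aq) + Sn4+(aq); thus Q = ([I-(aq)]^2·[Sn4+(aq)]) / [Sn2+(aq)].
Substituting the known concentrations and solving, log [I-(aq)] = −3.748 and [I-(aq)] = 0.00018 M.

0.00018 M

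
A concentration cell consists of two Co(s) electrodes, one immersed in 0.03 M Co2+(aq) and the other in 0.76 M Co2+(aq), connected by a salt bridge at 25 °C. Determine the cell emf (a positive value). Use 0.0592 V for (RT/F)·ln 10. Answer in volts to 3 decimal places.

For a concentration cell E°cell = 0, since both electrodes use the same couple.
The compartment with the higher Co2+(aq) concentration (0.76 M) acts as the cathode; ions are reduced there and produced at the dilute (0.03 M) anode.
With n = 2, Ecell = −(0.0592/2)·log([dilute]/[conc]) = −(0.0592/2)·log(0.03/0.76) = +0.042 V.

0.042 V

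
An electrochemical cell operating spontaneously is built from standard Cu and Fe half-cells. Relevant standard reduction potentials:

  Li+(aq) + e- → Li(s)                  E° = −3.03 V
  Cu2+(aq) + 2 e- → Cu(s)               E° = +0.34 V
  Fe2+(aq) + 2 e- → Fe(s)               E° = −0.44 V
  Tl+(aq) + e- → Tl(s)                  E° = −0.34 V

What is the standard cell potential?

+0.78 V

The Cu²⁺/Cu couple has the higher E°, so Cu ion is reduced (cathode) and Fe is oxidized (anode).
E°cell = E°(cathode) − E°(anode) = +0.34 − (−0.44) = +0.78 V.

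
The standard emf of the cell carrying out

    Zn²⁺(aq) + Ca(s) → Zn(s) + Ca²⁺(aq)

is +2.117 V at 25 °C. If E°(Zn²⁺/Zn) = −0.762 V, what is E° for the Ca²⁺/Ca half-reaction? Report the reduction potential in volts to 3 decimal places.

In the reaction as written the Zn²⁺/Zn couple is reduced (cathode) and Ca²⁺/Ca is oxidized (anode), so E°cell = E°(Zn²⁺/Zn) − E°(Ca²⁺/Ca).
E°(Ca²⁺/Ca) = E°(cathode) − E°cell = −0.762 − (+2.117) = −2.879 V.

−2.879 V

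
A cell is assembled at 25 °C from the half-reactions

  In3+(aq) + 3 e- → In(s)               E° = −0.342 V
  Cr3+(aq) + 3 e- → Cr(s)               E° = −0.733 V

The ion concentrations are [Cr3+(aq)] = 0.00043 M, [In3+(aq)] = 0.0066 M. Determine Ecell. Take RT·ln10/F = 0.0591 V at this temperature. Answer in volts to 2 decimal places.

The In³⁺/In couple has the more positive E°, so it is the cathode; Cr³⁺/Cr is the anode.
The standard potential is −0.342 − (−0.733) = +0.391 V and the balanced reaction transfers n = 3 electrons.
The balanced reaction is In3+(aq) + Cr(s) → In(s) + Cr3+(aq), so Q = [Cr3+(aq)] / [In3+(aq)] = 0.0652 and log Q = −1.186.
E = E° − (0.0591/n)·log Q = +0.391 − (0.0591/3)(−1.186) = +0.41 V.

+0.41 V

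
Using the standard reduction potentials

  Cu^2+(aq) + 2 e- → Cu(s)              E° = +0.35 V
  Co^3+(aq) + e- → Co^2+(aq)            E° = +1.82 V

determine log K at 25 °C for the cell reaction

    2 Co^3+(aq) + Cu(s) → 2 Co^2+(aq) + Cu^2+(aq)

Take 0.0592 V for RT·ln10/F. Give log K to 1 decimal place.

The Co³⁺/Co²⁺ couple is reduced (cathode); E°cell = +1.82 − (+0.35) = +1.47 V with n = 2.
At equilibrium E = 0, so log K = nE°cell / 0.0592 = (2)(+1.47) / 0.0592 = 49.7.

log K = 49.7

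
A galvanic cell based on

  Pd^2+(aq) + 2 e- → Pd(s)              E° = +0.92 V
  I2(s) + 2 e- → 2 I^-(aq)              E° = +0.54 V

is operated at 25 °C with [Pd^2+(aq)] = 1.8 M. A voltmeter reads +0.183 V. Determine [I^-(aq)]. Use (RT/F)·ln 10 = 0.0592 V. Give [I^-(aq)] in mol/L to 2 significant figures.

0.00035 M

Pd²⁺/Pd is the cathode (higher E°); E°cell = +0.92 − (+0.54) = +0.38 V with n = 2.
Since E = E° − (0.0592/n)·log Q, log Q = n(E° − E)/0.0592 = 6.655.
Balancing electrons gives Pd^2+(aq) + 2 I^-(aq) → Pd(s) + I2(s); thus Q = 1 / ([Pd^2+(aq)]·[I^-(aq)]^2).
Substituting the known concentrations and solving, log [I^-(aq)] = −3.455 and [I^-(aq)] = 0.00035 M.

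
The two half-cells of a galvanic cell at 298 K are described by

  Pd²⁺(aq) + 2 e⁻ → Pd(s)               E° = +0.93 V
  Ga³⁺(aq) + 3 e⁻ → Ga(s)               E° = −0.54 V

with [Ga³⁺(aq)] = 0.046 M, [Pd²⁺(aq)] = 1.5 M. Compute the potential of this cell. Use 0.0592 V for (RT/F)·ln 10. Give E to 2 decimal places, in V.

Since E°(Pd²⁺/Pd) > E°(Ga³⁺/Ga), Pd²⁺/Pd serves as the cathode.
E°cell = +0.93 − (−0.54) = +1.47 V, with n = 6 electrons transferred.
The balanced reaction is 3 Pd²⁺(aq) + 2 Ga(s) → 3 Pd(s) + 2 Ga³⁺(aq), so Q = [Ga³⁺(aq)]^2 / [Pd²⁺(aq)]^3 = 0.000627 and log Q = −3.203.
Applying E = E° − (RT ln10/nF)·log Q gives +1.47 − (0.0592/6)(−3.203) = +1.50 V.

+1.50 V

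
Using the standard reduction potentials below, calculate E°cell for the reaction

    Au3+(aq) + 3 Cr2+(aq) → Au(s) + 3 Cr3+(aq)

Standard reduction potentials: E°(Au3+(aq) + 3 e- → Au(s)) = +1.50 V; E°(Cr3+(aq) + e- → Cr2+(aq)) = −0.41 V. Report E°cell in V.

+1.91 V

Au3+(aq) gains electrons, so the Au³⁺/Au couple is the cathode; the Cr³⁺/Cr²⁺ couple is the anode.
E°cell = E°(cathode) − E°(anode) = +1.50 − (−0.41) = +1.91 V.
The positive value indicates the reaction is spontaneous as written.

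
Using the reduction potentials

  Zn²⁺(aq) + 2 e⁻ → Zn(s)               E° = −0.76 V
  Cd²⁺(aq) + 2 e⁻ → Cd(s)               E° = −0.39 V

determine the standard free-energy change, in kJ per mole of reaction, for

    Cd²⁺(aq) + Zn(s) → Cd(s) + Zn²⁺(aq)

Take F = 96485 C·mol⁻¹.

In the reaction as written Cd²⁺(aq) is reduced, so the Cd²⁺/Cd couple is the cathode and Zn²⁺/Zn is the anode.
E°cell = −0.39 − (−0.76) = +0.37 V; balancing electrons gives n = 2.
ΔG° = −nFE°cell = −(2)(96485)(+0.37) J/mol = −71.4 kJ/mol.

−71.4 kJ/mol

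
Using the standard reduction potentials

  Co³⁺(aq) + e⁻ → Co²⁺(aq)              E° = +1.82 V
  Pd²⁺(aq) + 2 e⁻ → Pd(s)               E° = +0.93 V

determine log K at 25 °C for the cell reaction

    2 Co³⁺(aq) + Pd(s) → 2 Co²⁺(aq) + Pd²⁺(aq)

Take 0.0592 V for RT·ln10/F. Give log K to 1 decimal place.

log K = 30.1

The Co³⁺/Co²⁺ couple is reduced (cathode); E°cell = +1.82 − (+0.93) = +0.89 V with n = 2.
At equilibrium E = 0, so log K = nE°cell / 0.0592 = (2)(+0.89) / 0.0592 = 30.1.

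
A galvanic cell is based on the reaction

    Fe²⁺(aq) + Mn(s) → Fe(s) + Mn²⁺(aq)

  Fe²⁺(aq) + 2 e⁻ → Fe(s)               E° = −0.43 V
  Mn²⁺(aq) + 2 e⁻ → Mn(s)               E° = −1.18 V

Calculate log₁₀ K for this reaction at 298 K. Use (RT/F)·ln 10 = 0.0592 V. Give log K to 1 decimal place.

log K = 25.3

The Fe²⁺/Fe couple is reduced (cathode); E°cell = −0.43 − (−1.18) = +0.75 V with n = 2.
At equilibrium E = 0, so log K = nE°cell / 0.0592 = (2)(+0.75) / 0.0592 = 25.3.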